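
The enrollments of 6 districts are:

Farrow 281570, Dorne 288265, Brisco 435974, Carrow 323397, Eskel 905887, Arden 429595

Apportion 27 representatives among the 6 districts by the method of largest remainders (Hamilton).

Standard divisor: 2664688 ÷ 27 ≈ 98692.148.
Standard quotas: Farrow 2.8530, Dorne 2.9209, Brisco 4.4175, Carrow 3.2768, Eskel 9.1789, Arden 4.3529.
Lower quotas: Farrow 2, Dorne 2, Brisco 4, Carrow 3, Eskel 9, Arden 4 (sum 24, leaving 3 seats).
Remainders in descending order: Dorne 0.9209, Farrow 0.8530, Brisco 0.4175, Arden 0.3529, Carrow 0.2768, Eskel 0.1789.
Largest remainders: Dorne, Farrow, Brisco receive the extra seats.

Farrow 3, Dorne 3, Brisco 5, Carrow 3, Eskel 9, Arden 4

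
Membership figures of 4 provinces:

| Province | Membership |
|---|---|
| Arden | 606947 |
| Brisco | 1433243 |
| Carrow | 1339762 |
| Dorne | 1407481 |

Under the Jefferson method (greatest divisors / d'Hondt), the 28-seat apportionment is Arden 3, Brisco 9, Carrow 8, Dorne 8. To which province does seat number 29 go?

Priority for the next seat is population ÷ (current seats + 1).
Priorities: Arden 151736.750, Brisco 143324.300, Carrow 148862.444, Dorne 156386.778.
Highest priority: Dorne.

Dorne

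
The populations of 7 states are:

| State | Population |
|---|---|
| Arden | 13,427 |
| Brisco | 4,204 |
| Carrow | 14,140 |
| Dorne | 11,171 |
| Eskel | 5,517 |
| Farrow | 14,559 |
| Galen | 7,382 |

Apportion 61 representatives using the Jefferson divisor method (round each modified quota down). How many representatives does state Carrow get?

Standard divisor 70400/61 ≈ 1154.098; standard quotas: Arden 11.634, Brisco 3.643, Carrow 12.252, Dorne 9.679, Eskel 4.780, Farrow 12.615, Galen 6.396.
Rounding down gives 11, 3, 12, 9, 4, 12, 6 = 57 seats, so the divisor must be adjusted.
With modified divisor 1096: modified quotas Arden 12.251, Brisco 3.836, Carrow 12.901, Dorne 10.193, Eskel 5.034, Farrow 13.284, Galen 6.735.
Rounding down: Arden 12, Brisco 3, Carrow 12, Dorne 10, Eskel 5, Farrow 13, Galen 6 (total 61).
Carrow receives 12.

12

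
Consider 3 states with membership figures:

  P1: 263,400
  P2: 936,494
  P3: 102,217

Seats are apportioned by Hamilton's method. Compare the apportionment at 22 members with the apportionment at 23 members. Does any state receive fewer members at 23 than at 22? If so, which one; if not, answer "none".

At 22 seats: P1 4, P2 16, P3 2.
At 23 seats: P1 5, P2 16, P3 2.
No state's allocation decreased.

none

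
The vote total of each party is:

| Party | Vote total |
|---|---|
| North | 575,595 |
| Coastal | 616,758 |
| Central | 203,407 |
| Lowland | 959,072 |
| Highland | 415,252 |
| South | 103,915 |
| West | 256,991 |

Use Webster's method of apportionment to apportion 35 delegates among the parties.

North 6, Coastal 7, Central 2, Lowland 11, Highland 5, South 1, West 3

Standard divisor 3130990/35 ≈ 89456.857; standard quotas: North 6.434, Coastal 6.894, Central 2.274, Lowland 10.721, Highland 4.642, South 1.162, West 2.873.
Rounding to the nearest integer gives North 6, Coastal 7, Central 2, Lowland 11, Highland 5, South 1, West 3 — total 35, matching the house size, so no adjustment is needed.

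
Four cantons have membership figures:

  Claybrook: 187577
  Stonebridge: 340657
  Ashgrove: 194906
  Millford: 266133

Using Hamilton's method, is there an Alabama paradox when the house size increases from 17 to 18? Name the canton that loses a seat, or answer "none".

none

At 17 seats: Claybrook 3, Stonebridge 6, Ashgrove 3, Millford 5.
At 18 seats: Claybrook 3, Stonebridge 6, Ashgrove 4, Millford 5.
No canton's allocation decreased.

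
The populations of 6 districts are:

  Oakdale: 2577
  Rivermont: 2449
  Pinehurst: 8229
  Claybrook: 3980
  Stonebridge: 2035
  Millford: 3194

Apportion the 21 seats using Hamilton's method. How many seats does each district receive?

Total 22464; standard divisor 22464/21 ≈ 1069.714.
Standard quotas: Oakdale 2.4091, Rivermont 2.2894, Pinehurst 7.6927, Claybrook 3.7206, Stonebridge 1.9024, Millford 2.9858.
Lower quotas: Oakdale 2, Rivermont 2, Pinehurst 7, Claybrook 3, Stonebridge 1, Millford 2 (sum 17, leaving 4 seats).
Remainders in descending order: Millford 0.9858, Stonebridge 0.9024, Claybrook 0.7206, Pinehurst 0.6927, Oakdale 0.4091, Rivermont 0.2894.
The surplus seats go to Millford, Stonebridge, Claybrook, Pinehurst.

Oakdale 2, Rivermont 2, Pinehurst 8, Claybrook 4, Stonebridge 2, Millford 3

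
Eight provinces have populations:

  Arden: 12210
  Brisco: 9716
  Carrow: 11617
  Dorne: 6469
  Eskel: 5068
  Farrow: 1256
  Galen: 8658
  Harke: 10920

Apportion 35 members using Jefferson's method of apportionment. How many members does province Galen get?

5

Standard divisor 65914/35 ≈ 1883.257; standard quotas: Arden 6.483, Brisco 5.159, Carrow 6.169, Dorne 3.435, Eskel 2.691, Farrow 0.667, Galen 4.597, Harke 5.798.
Rounding down gives 6, 5, 6, 3, 2, 0, 4, 5 = 31 seats, so the divisor must be adjusted.
With modified divisor 1670: modified quotas Arden 7.311, Brisco 5.818, Carrow 6.956, Dorne 3.874, Eskel 3.035, Farrow 0.752, Galen 5.184, Harke 6.539.
Rounding down: Arden 7, Brisco 5, Carrow 6, Dorne 3, Eskel 3, Farrow 0, Galen 5, Harke 6 (total 35).
Galen receives 5.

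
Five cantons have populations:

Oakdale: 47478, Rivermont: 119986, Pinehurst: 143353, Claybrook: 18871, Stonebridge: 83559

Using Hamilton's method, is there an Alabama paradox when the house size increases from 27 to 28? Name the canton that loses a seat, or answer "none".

none

At 27 seats: Oakdale 3, Rivermont 8, Pinehurst 9, Claybrook 1, Stonebridge 6.
At 28 seats: Oakdale 3, Rivermont 8, Pinehurst 10, Claybrook 1, Stonebridge 6.
No canton's allocation decreased.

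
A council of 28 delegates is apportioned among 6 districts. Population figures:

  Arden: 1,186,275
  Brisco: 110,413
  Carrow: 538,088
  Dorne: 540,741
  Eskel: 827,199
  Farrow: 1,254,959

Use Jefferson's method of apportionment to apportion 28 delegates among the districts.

Standard divisor 4457675/28 ≈ 159202.679; standard quotas: Arden 7.451, Brisco 0.694, Carrow 3.380, Dorne 3.397, Eskel 5.196, Farrow 7.883.
Rounding down gives 7, 0, 3, 3, 5, 7 = 25 seats, so the divisor must be adjusted.
With modified divisor 138700: modified quotas Arden 8.553, Brisco 0.796, Carrow 3.880, Dorne 3.899, Eskel 5.964, Farrow 9.048.
Rounding down: Arden 8, Brisco 0, Carrow 3, Dorne 3, Eskel 5, Farrow 9 (total 28).

Arden 8, Brisco 0, Carrow 3, Dorne 3, Eskel 5, Farrow 9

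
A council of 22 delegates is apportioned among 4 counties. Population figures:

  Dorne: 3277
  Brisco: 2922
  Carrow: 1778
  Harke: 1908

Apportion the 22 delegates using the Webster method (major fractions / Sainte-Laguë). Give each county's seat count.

Dorne 7; Brisco 7; Carrow 4; Harke 4

Standard divisor 9885/22 ≈ 449.318; standard quotas: Dorne 7.293, Brisco 6.503, Carrow 3.957, Harke 4.246.
Rounding to the nearest integer gives Dorne 7, Brisco 7, Carrow 4, Harke 4 — total 22, matching the house size, so no adjustment is needed.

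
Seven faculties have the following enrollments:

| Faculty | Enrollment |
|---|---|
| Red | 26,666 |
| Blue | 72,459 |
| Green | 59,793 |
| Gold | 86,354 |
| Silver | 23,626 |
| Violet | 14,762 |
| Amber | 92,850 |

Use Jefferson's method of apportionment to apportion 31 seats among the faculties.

Standard divisor 376510/31 ≈ 12145.484; standard quotas: Red 2.196, Blue 5.966, Green 4.923, Gold 7.110, Silver 1.945, Violet 1.215, Amber 7.645.
Rounding down gives 2, 5, 4, 7, 1, 1, 7 = 27 seats, so the divisor must be adjusted.
With modified divisor 11200: modified quotas Red 2.381, Blue 6.470, Green 5.339, Gold 7.710, Silver 2.109, Violet 1.318, Amber 8.290.
Rounding down: Red 2, Blue 6, Green 5, Gold 7, Silver 2, Violet 1, Amber 8 (total 31).

Red 2; Blue 6; Green 5; Gold 7; Silver 2; Violet 1; Amber 8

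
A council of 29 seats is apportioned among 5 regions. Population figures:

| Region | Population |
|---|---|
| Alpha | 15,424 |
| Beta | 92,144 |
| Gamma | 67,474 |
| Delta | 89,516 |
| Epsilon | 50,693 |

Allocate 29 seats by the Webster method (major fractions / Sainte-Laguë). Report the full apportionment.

Standard divisor 315251/29 ≈ 10870.724; standard quotas: Alpha 1.419, Beta 8.476, Gamma 6.207, Delta 8.235, Epsilon 4.663.
Rounding to the nearest integer gives 1, 8, 6, 8, 5 = 28 seats, so the divisor must be adjusted.
With modified divisor 10700: modified quotas Alpha 1.441, Beta 8.612, Gamma 6.306, Delta 8.366, Epsilon 4.738.
Rounding to the nearest integer: Alpha 1, Beta 9, Gamma 6, Delta 8, Epsilon 5 (total 29).

Alpha 1, Beta 9, Gamma 6, Delta 8, Epsilon 5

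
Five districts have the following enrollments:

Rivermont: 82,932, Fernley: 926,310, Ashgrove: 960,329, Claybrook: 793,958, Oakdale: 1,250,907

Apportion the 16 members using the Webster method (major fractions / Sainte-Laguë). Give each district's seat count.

Rivermont 0, Fernley 4, Ashgrove 4, Claybrook 3, Oakdale 5

Standard divisor 4014436/16 ≈ 250902.25; standard quotas: Rivermont 0.331, Fernley 3.692, Ashgrove 3.828, Claybrook 3.164, Oakdale 4.986.
Rounding to the nearest integer gives Rivermont 0, Fernley 4, Ashgrove 4, Claybrook 3, Oakdale 5 — total 16, matching the house size, so no adjustment is needed.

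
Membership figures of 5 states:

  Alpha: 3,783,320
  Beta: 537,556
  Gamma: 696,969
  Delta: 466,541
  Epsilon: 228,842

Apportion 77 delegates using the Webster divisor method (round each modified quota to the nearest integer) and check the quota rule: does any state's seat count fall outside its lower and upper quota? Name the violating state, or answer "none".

Alpha

Standard quotas: Alpha 50.990, Beta 7.245, Gamma 9.393, Delta 6.288, Epsilon 3.084.
Webster allocation: Alpha 52, Beta 7, Gamma 9, Delta 6, Epsilon 3.
Alpha has quota 50.990 (lower 50, upper 51) but receives 52 — outside the quota interval.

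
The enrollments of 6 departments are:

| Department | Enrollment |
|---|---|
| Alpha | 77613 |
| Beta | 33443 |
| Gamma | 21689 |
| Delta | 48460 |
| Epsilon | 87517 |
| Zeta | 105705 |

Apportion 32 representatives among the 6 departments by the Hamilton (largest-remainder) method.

Standard divisor: 374427 ÷ 32 ≈ 11700.844.
Standard quotas: Alpha 6.6331, Beta 2.8582, Gamma 1.8536, Delta 4.1416, Epsilon 7.4795, Zeta 9.0340.
Lower quotas: Alpha 6, Beta 2, Gamma 1, Delta 4, Epsilon 7, Zeta 9 (sum 29, leaving 3 seats).
Remainders in descending order: Beta 0.8582, Gamma 0.8536, Alpha 0.6331, Epsilon 0.4795, Delta 0.1416, Zeta 0.0340.
Largest remainders: Beta, Gamma, Alpha receive the extra seats.

Alpha 7, Beta 3, Gamma 2, Delta 4, Epsilon 7, Zeta 9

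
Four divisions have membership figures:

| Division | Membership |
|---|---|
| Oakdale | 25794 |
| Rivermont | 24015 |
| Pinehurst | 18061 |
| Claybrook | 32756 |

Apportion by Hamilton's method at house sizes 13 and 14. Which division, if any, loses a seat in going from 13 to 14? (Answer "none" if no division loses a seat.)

At 13 seats: Oakdale 3, Rivermont 3, Pinehurst 3, Claybrook 4.
At 14 seats: Oakdale 4, Rivermont 3, Pinehurst 2, Claybrook 5.
Pinehurst drops from 3 to 2.

Pinehurst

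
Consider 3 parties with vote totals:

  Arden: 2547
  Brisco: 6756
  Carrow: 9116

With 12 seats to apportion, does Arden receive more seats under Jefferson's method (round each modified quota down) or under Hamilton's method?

Hamilton

Jefferson: Arden 1, Brisco 5, Carrow 6.
Hamilton: Arden 2, Brisco 4, Carrow 6.
Arden gets 1 under Jefferson and 2 under Hamilton.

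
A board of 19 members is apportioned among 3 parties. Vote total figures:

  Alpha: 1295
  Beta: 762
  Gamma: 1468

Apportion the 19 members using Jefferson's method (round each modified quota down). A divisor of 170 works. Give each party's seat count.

With modified divisor 170: modified quotas Alpha 7.618, Beta 4.482, Gamma 8.635.
Rounding down: Alpha 7, Beta 4, Gamma 8 (total 19).

Alpha=7, Beta=4, Gamma=8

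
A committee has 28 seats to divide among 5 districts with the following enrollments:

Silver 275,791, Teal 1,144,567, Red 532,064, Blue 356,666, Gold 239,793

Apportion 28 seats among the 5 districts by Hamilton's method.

Silver=3; Teal=12; Red=6; Blue=4; Gold=3

The standard divisor is 2548881/28 ≈ 91031.464.
Standard quotas: Silver 3.0296, Teal 12.5733, Red 5.8448, Blue 3.9181, Gold 2.6342.
Lower quotas: Silver 3, Teal 12, Red 5, Blue 3, Gold 2 (sum 25, leaving 3 seats).
Remainders in descending order: Blue 0.9181, Red 0.8448, Gold 0.6342, Teal 0.5733, Silver 0.0296.
Largest remainders: Blue, Red, Gold receive the extra seats.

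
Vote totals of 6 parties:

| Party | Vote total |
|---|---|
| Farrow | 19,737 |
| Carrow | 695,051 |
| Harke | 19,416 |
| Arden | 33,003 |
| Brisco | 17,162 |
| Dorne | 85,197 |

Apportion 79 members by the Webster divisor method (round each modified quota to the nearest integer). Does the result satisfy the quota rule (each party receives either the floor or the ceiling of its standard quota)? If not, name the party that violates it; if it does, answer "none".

Carrow

Standard quotas: Farrow 1.793, Carrow 63.145, Harke 1.764, Arden 2.998, Brisco 1.559, Dorne 7.740.
Webster allocation: Farrow 2, Carrow 62, Harke 2, Arden 3, Brisco 2, Dorne 8.
Carrow has quota 63.145 (lower 63, upper 64) but receives 62 — outside the quota interval.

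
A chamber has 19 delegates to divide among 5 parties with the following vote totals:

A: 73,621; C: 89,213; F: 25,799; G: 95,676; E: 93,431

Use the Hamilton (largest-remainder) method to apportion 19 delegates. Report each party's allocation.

A 4; C 4; F 1; G 5; E 5

Total 377740; standard divisor 377740/19 ≈ 19881.053.
Standard quotas: A 3.7031, C 4.4873, F 1.2977, G 4.8124, E 4.6995.
Lower quotas: A 3, C 4, F 1, G 4, E 4 (sum 16, leaving 3 seats).
Remainders in descending order: G 0.8124, A 0.7031, E 0.6995, C 0.4873, F 0.2977.
Largest remainders: G, A, E receive the extra seats.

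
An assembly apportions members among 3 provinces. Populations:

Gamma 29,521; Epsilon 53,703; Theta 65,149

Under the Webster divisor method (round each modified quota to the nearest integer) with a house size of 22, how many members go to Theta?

Standard divisor 148373/22 ≈ 6744.227; standard quotas: Gamma 4.377, Epsilon 7.963, Theta 9.660.
Rounding to the nearest integer gives Gamma 4, Epsilon 8, Theta 10 — total 22, matching the house size, so no adjustment is needed.
Theta receives 10.

10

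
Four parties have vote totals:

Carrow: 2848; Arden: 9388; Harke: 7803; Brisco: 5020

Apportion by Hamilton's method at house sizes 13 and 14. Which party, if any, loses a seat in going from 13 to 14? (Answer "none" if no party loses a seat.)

none

At 13 seats: Carrow 1, Arden 5, Harke 4, Brisco 3.
At 14 seats: Carrow 2, Arden 5, Harke 4, Brisco 3.
No party's allocation decreased.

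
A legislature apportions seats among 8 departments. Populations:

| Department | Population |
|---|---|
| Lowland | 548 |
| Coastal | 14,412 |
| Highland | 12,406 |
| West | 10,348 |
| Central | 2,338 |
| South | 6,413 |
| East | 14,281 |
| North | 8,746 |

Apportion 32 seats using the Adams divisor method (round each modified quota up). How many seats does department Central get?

1

Standard divisor 69492/32 ≈ 2171.625; standard quotas: Lowland 0.252, Coastal 6.637, Highland 5.713, West 4.765, Central 1.077, South 2.953, East 6.576, North 4.027.
Rounding up gives 1, 7, 6, 5, 2, 3, 7, 5 = 36 seats, so the divisor must be adjusted.
With modified divisor 2440: modified quotas Lowland 0.225, Coastal 5.907, Highland 5.084, West 4.241, Central 0.958, South 2.628, East 5.853, North 3.584.
Rounding up: Lowland 1, Coastal 6, Highland 6, West 5, Central 1, South 3, East 6, North 4 (total 32).
Central receives 1.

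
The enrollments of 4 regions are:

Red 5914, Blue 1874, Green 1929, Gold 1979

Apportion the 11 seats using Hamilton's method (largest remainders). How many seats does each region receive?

Red 5, Blue 2, Green 2, Gold 2

Total 11696; standard divisor 11696/11 ≈ 1063.273.
Standard quotas: Red 5.5621, Blue 1.7625, Green 1.8142, Gold 1.8612.
Lower quotas: Red 5, Blue 1, Green 1, Gold 1 (sum 8, leaving 3 seats).
Remainders in descending order: Gold 0.8612, Green 0.8142, Blue 0.7625, Red 0.5621.
The surplus seats go to Gold, Green, Blue.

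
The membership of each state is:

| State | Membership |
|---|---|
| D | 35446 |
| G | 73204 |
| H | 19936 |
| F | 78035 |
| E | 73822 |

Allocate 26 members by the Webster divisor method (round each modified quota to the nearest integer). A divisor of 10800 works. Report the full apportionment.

With modified divisor 10800: modified quotas D 3.282, G 6.778, H 1.846, F 7.225, E 6.835.
Rounding to the nearest integer: D 3, G 7, H 2, F 7, E 7 (total 26).

D=3; G=7; H=2; F=7; E=7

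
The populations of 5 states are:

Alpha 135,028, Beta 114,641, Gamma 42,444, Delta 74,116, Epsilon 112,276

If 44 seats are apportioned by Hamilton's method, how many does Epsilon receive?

The standard divisor is 478505/44 ≈ 10875.114.
Standard quotas: Alpha 12.4162, Beta 10.5416, Gamma 3.9029, Delta 6.8152, Epsilon 10.3241.
Lower quotas: Alpha 12, Beta 10, Gamma 3, Delta 6, Epsilon 10 (sum 41, leaving 3 seats).
Remainders in descending order: Gamma 0.9029, Delta 0.8152, Beta 0.5416, Alpha 0.4162, Epsilon 0.3241.
The surplus seats go to Gamma, Delta, Beta.
Epsilon receives 10.

10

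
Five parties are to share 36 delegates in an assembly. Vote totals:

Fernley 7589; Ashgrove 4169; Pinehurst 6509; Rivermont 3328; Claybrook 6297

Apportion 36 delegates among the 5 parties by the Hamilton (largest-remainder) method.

The standard divisor is 27892/36 ≈ 774.778.
Standard quotas: Fernley 9.7951, Ashgrove 5.3809, Pinehurst 8.4011, Rivermont 4.2954, Claybrook 8.1275.
Lower quotas: Fernley 9, Ashgrove 5, Pinehurst 8, Rivermont 4, Claybrook 8 (sum 34, leaving 2 seats).
Remainders in descending order: Fernley 0.7951, Pinehurst 0.4011, Ashgrove 0.3809, Rivermont 0.2954, Claybrook 0.1275.
The surplus seats go to Fernley, Pinehurst.

Fernley 10, Ashgrove 5, Pinehurst 9, Rivermont 4, Claybrook 8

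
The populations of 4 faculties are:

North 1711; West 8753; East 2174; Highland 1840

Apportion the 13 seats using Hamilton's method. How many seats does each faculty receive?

Standard divisor: 14478 ÷ 13 ≈ 1113.692.
Standard quotas: North 1.5363, West 7.8594, East 1.9521, Highland 1.6522.
Lower quotas: North 1, West 7, East 1, Highland 1 (sum 10, leaving 3 seats).
Remainders in descending order: East 0.9521, West 0.8594, Highland 0.6522, North 0.5363.
Largest remainders: East, West, Highland receive the extra seats.

North=1, West=8, East=2, Highland=2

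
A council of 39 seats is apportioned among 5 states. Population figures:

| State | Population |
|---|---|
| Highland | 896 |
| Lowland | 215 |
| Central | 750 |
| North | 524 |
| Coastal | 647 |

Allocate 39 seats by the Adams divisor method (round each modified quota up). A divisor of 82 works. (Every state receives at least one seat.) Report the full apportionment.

With modified divisor 82: modified quotas Highland 10.927, Lowland 2.622, Central 9.146, North 6.390, Coastal 7.890.
Rounding up: Highland 11, Lowland 3, Central 10, North 7, Coastal 8 (total 39).

Highland 11, Lowland 3, Central 10, North 7, Coastal 8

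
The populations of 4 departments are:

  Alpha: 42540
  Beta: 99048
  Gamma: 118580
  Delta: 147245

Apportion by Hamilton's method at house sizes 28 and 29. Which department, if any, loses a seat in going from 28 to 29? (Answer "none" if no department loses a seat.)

At 28 seats: Alpha 3, Beta 7, Gamma 8, Delta 10.
At 29 seats: Alpha 3, Beta 7, Gamma 8, Delta 11.
No department's allocation decreased.

none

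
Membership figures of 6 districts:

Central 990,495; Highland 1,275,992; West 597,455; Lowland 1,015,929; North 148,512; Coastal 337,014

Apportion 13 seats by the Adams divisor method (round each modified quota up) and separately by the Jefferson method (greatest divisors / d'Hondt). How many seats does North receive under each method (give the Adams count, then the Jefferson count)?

1 and 0

Adams: Central 3, Highland 3, West 2, Lowland 3, North 1, Coastal 1.
Jefferson: Central 3, Highland 4, West 2, Lowland 3, North 0, Coastal 1.
North gets 1 under Adams and 0 under Jefferson.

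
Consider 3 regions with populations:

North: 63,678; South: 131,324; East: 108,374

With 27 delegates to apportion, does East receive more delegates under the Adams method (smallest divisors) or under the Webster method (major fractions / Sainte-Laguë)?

Adams: North 6, South 11, East 10.
Webster: North 6, South 12, East 9.
East gets 10 under Adams and 9 under Webster.

Adams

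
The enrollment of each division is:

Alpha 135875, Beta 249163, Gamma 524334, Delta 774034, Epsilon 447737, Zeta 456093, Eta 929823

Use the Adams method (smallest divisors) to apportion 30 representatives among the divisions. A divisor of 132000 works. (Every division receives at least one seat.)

Alpha=2, Beta=2, Gamma=4, Delta=6, Epsilon=4, Zeta=4, Eta=8

With modified divisor 132000: modified quotas Alpha 1.029, Beta 1.888, Gamma 3.972, Delta 5.864, Epsilon 3.392, Zeta 3.455, Eta 7.044.
Rounding up: Alpha 2, Beta 2, Gamma 4, Delta 6, Epsilon 4, Zeta 4, Eta 8 (total 30).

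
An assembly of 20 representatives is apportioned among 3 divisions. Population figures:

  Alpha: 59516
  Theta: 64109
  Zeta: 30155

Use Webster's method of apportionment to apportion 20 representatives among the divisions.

Alpha 8, Theta 8, Zeta 4

Standard divisor 153780/20 ≈ 7689; standard quotas: Alpha 7.740, Theta 8.338, Zeta 3.922.
Rounding to the nearest integer gives Alpha 8, Theta 8, Zeta 4 — total 20, matching the house size, so no adjustment is needed.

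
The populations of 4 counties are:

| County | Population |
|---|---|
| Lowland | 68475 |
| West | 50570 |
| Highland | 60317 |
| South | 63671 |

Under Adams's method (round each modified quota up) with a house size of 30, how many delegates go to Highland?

Standard divisor 243033/30 ≈ 8101.1; standard quotas: Lowland 8.453, West 6.242, Highland 7.446, South 7.860.
Rounding up gives 9, 7, 8, 8 = 32 seats, so the divisor must be adjusted.
With modified divisor 8590: modified quotas Lowland 7.971, West 5.887, Highland 7.022, South 7.412.
Rounding up: Lowland 8, West 6, Highland 8, South 8 (total 30).
Highland receives 8.

8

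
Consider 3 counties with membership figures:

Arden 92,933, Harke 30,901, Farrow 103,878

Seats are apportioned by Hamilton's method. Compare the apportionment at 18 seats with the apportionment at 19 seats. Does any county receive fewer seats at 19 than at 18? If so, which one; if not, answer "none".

Harke

At 18 seats: Arden 7, Harke 3, Farrow 8.
At 19 seats: Arden 8, Harke 2, Farrow 9.
Harke drops from 3 to 2.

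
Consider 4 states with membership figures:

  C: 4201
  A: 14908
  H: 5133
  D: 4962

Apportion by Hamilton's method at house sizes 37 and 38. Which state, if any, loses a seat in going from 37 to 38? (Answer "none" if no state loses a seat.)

none

At 37 seats: C 5, A 19, H 7, D 6.
At 38 seats: C 6, A 19, H 7, D 6.
No state's allocation decreased.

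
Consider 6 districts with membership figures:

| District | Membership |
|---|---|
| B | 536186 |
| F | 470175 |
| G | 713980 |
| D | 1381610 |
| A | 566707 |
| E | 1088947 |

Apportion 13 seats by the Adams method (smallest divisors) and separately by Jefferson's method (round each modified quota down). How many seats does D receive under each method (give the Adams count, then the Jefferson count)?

Adams: B 2, F 1, G 2, D 3, A 2, E 3.
Jefferson: B 1, F 1, G 2, D 4, A 2, E 3.
D gets 3 under Adams and 4 under Jefferson.

3 and 4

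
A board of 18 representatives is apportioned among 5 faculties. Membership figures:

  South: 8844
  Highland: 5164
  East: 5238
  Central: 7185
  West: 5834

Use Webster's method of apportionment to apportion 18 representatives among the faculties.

Standard divisor 32265/18 ≈ 1792.5; standard quotas: South 4.934, Highland 2.881, East 2.922, Central 4.008, West 3.255.
Rounding to the nearest integer gives South 5, Highland 3, East 3, Central 4, West 3 — total 18, matching the house size, so no adjustment is needed.

South 5, Highland 3, East 3, Central 4, West 3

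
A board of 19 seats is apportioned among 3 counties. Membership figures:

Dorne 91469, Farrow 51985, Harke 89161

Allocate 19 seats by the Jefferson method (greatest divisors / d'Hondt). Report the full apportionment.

Dorne: 8, Farrow: 4, Harke: 7

Standard divisor 232615/19 ≈ 12242.895; standard quotas: Dorne 7.471, Farrow 4.246, Harke 7.283.
Rounding down gives 7, 4, 7 = 18 seats, so the divisor must be adjusted.
With modified divisor 11300: modified quotas Dorne 8.095, Farrow 4.600, Harke 7.890.
Rounding down: Dorne 8, Farrow 4, Harke 7 (total 19).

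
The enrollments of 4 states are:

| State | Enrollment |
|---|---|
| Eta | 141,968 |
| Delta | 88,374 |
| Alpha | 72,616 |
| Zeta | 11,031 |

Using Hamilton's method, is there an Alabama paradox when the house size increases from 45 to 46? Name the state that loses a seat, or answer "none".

Zeta

At 45 seats: Eta 20, Delta 13, Alpha 10, Zeta 2.
At 46 seats: Eta 21, Delta 13, Alpha 11, Zeta 1.
Zeta drops from 2 to 1.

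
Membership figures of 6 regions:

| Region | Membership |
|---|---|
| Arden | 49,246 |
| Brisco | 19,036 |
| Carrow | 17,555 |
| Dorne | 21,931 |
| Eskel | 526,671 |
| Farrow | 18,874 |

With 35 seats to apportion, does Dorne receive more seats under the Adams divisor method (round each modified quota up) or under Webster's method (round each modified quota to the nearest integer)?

Adams

Adams: Arden 3, Brisco 1, Carrow 1, Dorne 2, Eskel 27, Farrow 1.
Webster: Arden 3, Brisco 1, Carrow 1, Dorne 1, Eskel 28, Farrow 1.
Dorne gets 2 under Adams and 1 under Webster.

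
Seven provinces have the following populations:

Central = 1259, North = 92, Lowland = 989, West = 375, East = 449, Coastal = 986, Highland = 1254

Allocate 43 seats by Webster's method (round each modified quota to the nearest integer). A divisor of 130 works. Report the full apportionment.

With modified divisor 130: modified quotas Central 9.685, North 0.708, Lowland 7.608, West 2.885, East 3.454, Coastal 7.585, Highland 9.646.
Rounding to the nearest integer: Central 10, North 1, Lowland 8, West 3, East 3, Coastal 8, Highland 10 (total 43).

Central=10; North=1; Lowland=8; West=3; East=3; Coastal=8; Highland=10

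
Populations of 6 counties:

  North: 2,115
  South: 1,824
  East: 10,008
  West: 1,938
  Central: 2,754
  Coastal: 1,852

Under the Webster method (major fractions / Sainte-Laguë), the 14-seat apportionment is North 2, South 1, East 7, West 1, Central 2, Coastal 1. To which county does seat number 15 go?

East

Priority for the next seat is population ÷ (current seats + 0.5).
Priorities: North 846.000, South 1216.000, East 1334.400, West 1292.000, Central 1101.600, Coastal 1234.667.
Highest priority: East.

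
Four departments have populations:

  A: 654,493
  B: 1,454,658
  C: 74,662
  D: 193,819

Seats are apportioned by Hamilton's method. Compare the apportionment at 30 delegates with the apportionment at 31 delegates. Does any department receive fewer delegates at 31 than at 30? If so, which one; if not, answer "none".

D

At 30 seats: A 8, B 18, C 1, D 3.
At 31 seats: A 9, B 19, C 1, D 2.
D drops from 3 to 2.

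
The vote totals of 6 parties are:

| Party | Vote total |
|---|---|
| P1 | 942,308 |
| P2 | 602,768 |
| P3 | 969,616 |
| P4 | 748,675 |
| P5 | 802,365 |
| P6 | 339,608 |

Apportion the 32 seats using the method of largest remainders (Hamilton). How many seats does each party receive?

P1: 7, P2: 4, P3: 7, P4: 5, P5: 6, P6: 3

Total 4405340; standard divisor 4405340/32 ≈ 137666.875.
Standard quotas: P1 6.8448, P2 4.3785, P3 7.0432, P4 5.4383, P5 5.8283, P6 2.4669.
Lower quotas: P1 6, P2 4, P3 7, P4 5, P5 5, P6 2 (sum 29, leaving 3 seats).
Remainders in descending order: P1 0.8448, P5 0.8283, P6 0.4669, P4 0.4383, P2 0.3785, P3 0.0432.
The surplus seats go to P1, P5, P6.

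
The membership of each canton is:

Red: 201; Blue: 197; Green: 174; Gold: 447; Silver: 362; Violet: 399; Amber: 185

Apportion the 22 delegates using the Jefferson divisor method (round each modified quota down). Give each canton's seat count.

Standard divisor 1965/22 ≈ 89.318; standard quotas: Red 2.250, Blue 2.206, Green 1.948, Gold 5.005, Silver 4.053, Violet 4.467, Amber 2.071.
Rounding down gives 2, 2, 1, 5, 4, 4, 2 = 20 seats, so the divisor must be adjusted.
With modified divisor 77: modified quotas Red 2.610, Blue 2.558, Green 2.260, Gold 5.805, Silver 4.701, Violet 5.182, Amber 2.403.
Rounding down: Red 2, Blue 2, Green 2, Gold 5, Silver 4, Violet 5, Amber 2 (total 22).

Red=2; Blue=2; Green=2; Gold=5; Silver=4; Violet=5; Amber=2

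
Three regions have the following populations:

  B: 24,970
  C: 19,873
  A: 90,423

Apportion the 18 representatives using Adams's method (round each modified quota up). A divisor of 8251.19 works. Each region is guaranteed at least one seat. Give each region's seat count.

B 4; C 3; A 11

With modified divisor 8251.19: modified quotas B 3.026, C 2.409, A 10.959.
Rounding up: B 4, C 3, A 11 (total 18).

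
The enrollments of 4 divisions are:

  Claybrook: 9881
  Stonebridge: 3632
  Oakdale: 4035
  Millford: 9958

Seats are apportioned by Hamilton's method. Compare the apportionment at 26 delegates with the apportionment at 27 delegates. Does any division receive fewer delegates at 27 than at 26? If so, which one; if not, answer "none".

At 26 seats: Claybrook 9, Stonebridge 4, Oakdale 4, Millford 9.
At 27 seats: Claybrook 10, Stonebridge 3, Oakdale 4, Millford 10.
Stonebridge drops from 4 to 3.

Stonebridge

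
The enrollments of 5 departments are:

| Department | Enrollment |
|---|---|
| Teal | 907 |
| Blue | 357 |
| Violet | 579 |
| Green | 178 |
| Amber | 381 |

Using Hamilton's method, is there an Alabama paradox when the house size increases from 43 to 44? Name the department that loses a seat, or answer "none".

At 43 seats: Teal 16, Blue 7, Violet 10, Green 3, Amber 7.
At 44 seats: Teal 17, Blue 6, Violet 11, Green 3, Amber 7.
Blue drops from 7 to 6.

Blue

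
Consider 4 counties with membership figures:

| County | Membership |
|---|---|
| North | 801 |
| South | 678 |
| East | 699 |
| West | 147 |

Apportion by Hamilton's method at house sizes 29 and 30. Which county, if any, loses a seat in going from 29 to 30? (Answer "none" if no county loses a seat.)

none

At 29 seats: North 10, South 8, East 9, West 2.
At 30 seats: North 10, South 9, East 9, West 2.
No county's allocation decreased.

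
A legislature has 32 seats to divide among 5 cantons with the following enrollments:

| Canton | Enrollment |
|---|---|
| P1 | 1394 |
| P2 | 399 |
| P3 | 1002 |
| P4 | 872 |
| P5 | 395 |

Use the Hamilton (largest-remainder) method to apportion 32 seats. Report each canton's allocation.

Total 4062; standard divisor 4062/32 ≈ 126.938.
Standard quotas: P1 10.982, P2 3.143, P3 7.894, P4 6.870, P5 3.112.
Lower quotas: P1 10, P2 3, P3 7, P4 6, P5 3 (sum 29, leaving 3 seats).
Remainders in descending order: P1 0.982, P3 0.894, P4 0.870, P2 0.143, P5 0.112.
The surplus seats go to P1, P3, P4.

P1=11, P2=3, P3=8, P4=7, P5=3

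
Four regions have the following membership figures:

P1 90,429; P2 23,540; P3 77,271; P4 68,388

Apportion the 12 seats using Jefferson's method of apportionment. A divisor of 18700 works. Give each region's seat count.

P1 4; P2 1; P3 4; P4 3

With modified divisor 18700: modified quotas P1 4.836, P2 1.259, P3 4.132, P4 3.657.
Rounding down: P1 4, P2 1, P3 4, P4 3 (total 12).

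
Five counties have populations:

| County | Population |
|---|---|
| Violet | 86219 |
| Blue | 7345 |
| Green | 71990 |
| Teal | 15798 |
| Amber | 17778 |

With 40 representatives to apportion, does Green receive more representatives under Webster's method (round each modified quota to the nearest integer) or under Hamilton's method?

Webster: Violet 17, Blue 1, Green 15, Teal 3, Amber 4.
Hamilton: Violet 17, Blue 2, Green 14, Teal 3, Amber 4.
Green gets 15 under Webster and 14 under Hamilton.

Webster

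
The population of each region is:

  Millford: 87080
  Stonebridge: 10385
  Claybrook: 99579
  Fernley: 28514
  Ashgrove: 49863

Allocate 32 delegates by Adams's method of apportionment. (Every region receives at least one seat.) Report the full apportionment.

Millford: 10; Stonebridge: 2; Claybrook: 11; Fernley: 3; Ashgrove: 6

Standard divisor 275421/32 ≈ 8606.906; standard quotas: Millford 10.117, Stonebridge 1.207, Claybrook 11.570, Fernley 3.313, Ashgrove 5.793.
Rounding up gives 11, 2, 12, 4, 6 = 35 seats, so the divisor must be adjusted.
With modified divisor 9600: modified quotas Millford 9.071, Stonebridge 1.082, Claybrook 10.373, Fernley 2.970, Ashgrove 5.194.
Rounding up: Millford 10, Stonebridge 2, Claybrook 11, Fernley 3, Ashgrove 6 (total 32).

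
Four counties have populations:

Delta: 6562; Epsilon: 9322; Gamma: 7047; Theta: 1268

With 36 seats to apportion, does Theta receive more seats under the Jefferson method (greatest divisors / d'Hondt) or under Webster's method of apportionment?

Jefferson: Delta 10, Epsilon 14, Gamma 11, Theta 1.
Webster: Delta 10, Epsilon 14, Gamma 10, Theta 2.
Theta gets 1 under Jefferson and 2 under Webster.

Webster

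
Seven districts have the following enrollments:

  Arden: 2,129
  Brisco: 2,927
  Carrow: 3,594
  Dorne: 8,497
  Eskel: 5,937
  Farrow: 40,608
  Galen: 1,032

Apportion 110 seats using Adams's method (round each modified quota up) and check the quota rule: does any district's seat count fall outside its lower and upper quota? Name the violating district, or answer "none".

Standard quotas: Arden 3.618, Brisco 4.975, Carrow 6.108, Dorne 14.441, Eskel 10.090, Farrow 69.014, Galen 1.754.
Adams allocation: Arden 4, Brisco 5, Carrow 6, Dorne 15, Eskel 10, Farrow 68, Galen 2.
Farrow has quota 69.014 (lower 69, upper 70) but receives 68 — outside the quota interval.

Farrow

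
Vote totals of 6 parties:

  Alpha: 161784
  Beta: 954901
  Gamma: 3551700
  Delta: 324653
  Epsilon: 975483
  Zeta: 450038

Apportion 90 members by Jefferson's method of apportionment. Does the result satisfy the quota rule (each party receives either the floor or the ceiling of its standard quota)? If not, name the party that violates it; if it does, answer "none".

Standard quotas: Alpha 2.269, Beta 13.389, Gamma 49.801, Delta 4.552, Epsilon 13.678, Zeta 6.310.
Jefferson allocation: Alpha 2, Beta 13, Gamma 51, Delta 4, Epsilon 14, Zeta 6.
Gamma has quota 49.801 (lower 49, upper 50) but receives 51 — outside the quota interval.

Gamma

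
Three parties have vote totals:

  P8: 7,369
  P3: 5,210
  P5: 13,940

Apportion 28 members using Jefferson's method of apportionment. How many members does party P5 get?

15

Standard divisor 26519/28 ≈ 947.107; standard quotas: P8 7.781, P3 5.501, P5 14.719.
Rounding down gives 7, 5, 14 = 26 seats, so the divisor must be adjusted.
With modified divisor 900: modified quotas P8 8.188, P3 5.789, P5 15.489.
Rounding down: P8 8, P3 5, P5 15 (total 28).
P5 receives 15.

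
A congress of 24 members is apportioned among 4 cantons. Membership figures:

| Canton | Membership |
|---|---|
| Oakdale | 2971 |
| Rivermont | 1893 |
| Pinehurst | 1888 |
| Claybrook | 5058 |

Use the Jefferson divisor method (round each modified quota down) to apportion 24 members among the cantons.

Oakdale: 6; Rivermont: 4; Pinehurst: 4; Claybrook: 10

Standard divisor 11810/24 ≈ 492.083; standard quotas: Oakdale 6.038, Rivermont 3.847, Pinehurst 3.837, Claybrook 10.279.
Rounding down gives 6, 3, 3, 10 = 22 seats, so the divisor must be adjusted.
With modified divisor 466: modified quotas Oakdale 6.376, Rivermont 4.062, Pinehurst 4.052, Claybrook 10.854.
Rounding down: Oakdale 6, Rivermont 4, Pinehurst 4, Claybrook 10 (total 24).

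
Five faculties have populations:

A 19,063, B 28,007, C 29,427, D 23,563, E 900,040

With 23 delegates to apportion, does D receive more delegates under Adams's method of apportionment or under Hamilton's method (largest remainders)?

Adams: A 1, B 1, C 1, D 1, E 19.
Hamilton: A 0, B 1, C 1, D 0, E 21.
D gets 1 under Adams and 0 under Hamilton.

Adams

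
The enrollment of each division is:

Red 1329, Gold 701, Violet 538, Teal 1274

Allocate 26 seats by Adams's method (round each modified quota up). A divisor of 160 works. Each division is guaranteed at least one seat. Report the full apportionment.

With modified divisor 160: modified quotas Red 8.306, Gold 4.381, Violet 3.362, Teal 7.963.
Rounding up: Red 9, Gold 5, Violet 4, Teal 8 (total 26).

Red 9, Gold 5, Violet 4, Teal 8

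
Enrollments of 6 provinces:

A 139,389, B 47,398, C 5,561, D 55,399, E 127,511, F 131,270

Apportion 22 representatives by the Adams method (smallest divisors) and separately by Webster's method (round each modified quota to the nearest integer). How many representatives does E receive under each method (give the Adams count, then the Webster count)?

Adams: A 6, B 2, C 1, D 3, E 5, F 5.
Webster: A 6, B 2, C 0, D 2, E 6, F 6.
E gets 5 under Adams and 6 under Webster.

5 and 6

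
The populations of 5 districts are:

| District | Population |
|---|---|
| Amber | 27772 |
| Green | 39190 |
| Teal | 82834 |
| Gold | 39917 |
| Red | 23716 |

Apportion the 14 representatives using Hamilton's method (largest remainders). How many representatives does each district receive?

Amber: 2, Green: 3, Teal: 5, Gold: 3, Red: 1

Total 213429; standard divisor 213429/14 ≈ 15244.929.
Standard quotas: Amber 1.8217, Green 2.5707, Teal 5.4335, Gold 2.6184, Red 1.5557.
Lower quotas: Amber 1, Green 2, Teal 5, Gold 2, Red 1 (sum 11, leaving 3 seats).
Remainders in descending order: Amber 0.8217, Gold 0.6184, Green 0.5707, Red 0.5557, Teal 0.4335.
The surplus seats go to Amber, Gold, Green.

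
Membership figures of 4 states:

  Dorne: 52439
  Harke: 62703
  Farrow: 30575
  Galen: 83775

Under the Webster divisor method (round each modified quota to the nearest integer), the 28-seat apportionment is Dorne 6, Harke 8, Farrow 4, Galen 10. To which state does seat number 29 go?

Priority for the next seat is population ÷ (current seats + 0.5).
Priorities: Dorne 8067.538, Harke 7376.824, Farrow 6794.444, Galen 7978.571.
Highest priority: Dorne.

Dorne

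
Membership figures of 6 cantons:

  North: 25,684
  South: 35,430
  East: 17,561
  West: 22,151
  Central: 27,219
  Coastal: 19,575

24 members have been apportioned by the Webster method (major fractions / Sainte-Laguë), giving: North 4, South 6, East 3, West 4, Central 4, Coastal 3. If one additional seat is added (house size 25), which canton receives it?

Central

Priority for the next seat is population ÷ (current seats + 0.5).
Priorities: North 5707.556, South 5450.769, East 5017.429, West 4922.444, Central 6048.667, Coastal 5592.857.
Highest priority: Central.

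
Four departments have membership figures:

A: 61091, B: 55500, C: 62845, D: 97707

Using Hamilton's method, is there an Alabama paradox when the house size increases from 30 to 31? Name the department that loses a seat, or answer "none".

At 30 seats: A 7, B 6, C 7, D 10.
At 31 seats: A 7, B 6, C 7, D 11.
No department's allocation decreased.

none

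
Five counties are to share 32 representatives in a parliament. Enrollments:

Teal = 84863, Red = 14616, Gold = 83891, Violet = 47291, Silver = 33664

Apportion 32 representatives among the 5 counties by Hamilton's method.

Teal 10; Red 2; Gold 10; Violet 6; Silver 4

Standard divisor: 264325 ÷ 32 ≈ 8260.156.
Standard quotas: Teal 10.2738, Red 1.7695, Gold 10.1561, Violet 5.7252, Silver 4.0755.
Lower quotas: Teal 10, Red 1, Gold 10, Violet 5, Silver 4 (sum 30, leaving 2 seats).
Remainders in descending order: Red 0.7695, Violet 0.7252, Teal 0.2738, Gold 0.1561, Silver 0.0755.
Largest remainders: Red, Violet receive the extra seats.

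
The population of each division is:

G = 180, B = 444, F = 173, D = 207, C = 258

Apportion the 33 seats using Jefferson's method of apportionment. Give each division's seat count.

G: 5, B: 12, F: 4, D: 5, C: 7

Standard divisor 1262/33 ≈ 38.242; standard quotas: G 4.707, B 11.610, F 4.524, D 5.413, C 6.746.
Rounding down gives 4, 11, 4, 5, 6 = 30 seats, so the divisor must be adjusted.
With modified divisor 35: modified quotas G 5.143, B 12.686, F 4.943, D 5.914, C 7.371.
Rounding down: G 5, B 12, F 4, D 5, C 7 (total 33).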